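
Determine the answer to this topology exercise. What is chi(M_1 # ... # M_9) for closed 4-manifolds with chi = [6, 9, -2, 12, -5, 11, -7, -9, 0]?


For n-manifolds: chi(A#B) = chi(A) + chi(B) - chi(S^4).
chi(S^4) = 1 + (-1)^4 = 2.
chi(#) = (sum chi_i) - (9-1)*chi(S^4) = 15 - 8*2 = -1

-1


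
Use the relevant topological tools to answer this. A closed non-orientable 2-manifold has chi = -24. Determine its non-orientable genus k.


chi = 2 - k for closed non-orientable surfaces with k crosscaps.
-24 = 2 - k
k = 2 - (-24) = 26

26


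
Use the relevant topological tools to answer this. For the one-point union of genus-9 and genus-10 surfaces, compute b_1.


For a wedge: H_1(A v B) = H_1(A) + H_1(B).
b_1(Sigma_9) = 18, b_1(Sigma_10) = 20.
b_1 = 18 + 20 = 38

38


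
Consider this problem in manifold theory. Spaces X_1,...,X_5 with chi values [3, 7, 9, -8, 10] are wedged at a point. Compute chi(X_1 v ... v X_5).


chi(A v B) = chi(A) + chi(B) - 1 (one point identified).
For 5 spaces: chi = (sum chi_i) - (5 - 1).
sum = 21; chi = 21 - 4 = 17

17


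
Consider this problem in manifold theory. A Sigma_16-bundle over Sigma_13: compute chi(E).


For a fiber bundle F -> E -> B (with CW structure): chi(E) = chi(B) * chi(F).
chi(Sigma_13) = -24, chi(Sigma_16) = -30.
chi(E) = (-24) * (-30) = 720

720


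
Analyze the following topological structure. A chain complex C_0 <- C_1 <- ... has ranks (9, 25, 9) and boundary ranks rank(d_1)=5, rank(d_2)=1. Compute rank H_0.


rank H_k = rank(ker d_k) - rank(im d_{k+1}).
rank(ker d_0) = rank(C_0) - rank(d_0) = 9 - 0 = 9.
rank(im d_{0+1}) = 5.
rank H_0 = 9 - 5 = 4

4


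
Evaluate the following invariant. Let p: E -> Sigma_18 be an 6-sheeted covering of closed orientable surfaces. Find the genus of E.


For an n-sheeted cover: chi(E) = n * chi(B).
chi(Sigma_18) = 2 - 2*18 = -34.
chi(E) = 6 * (-34) = -204.
genus(E) = (2 - chi(E))/2 = (2 - (-204))/2 = 206/2 = 103

103


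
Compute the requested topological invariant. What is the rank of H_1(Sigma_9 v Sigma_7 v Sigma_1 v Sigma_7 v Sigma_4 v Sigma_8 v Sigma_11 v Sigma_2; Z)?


For a wedge X v Y: reduced H_k(X v Y) = H_k(X) + H_k(Y).
Each Sigma_g contributes b_1 = 2g.
b_1 = 18 + 14 + 2 + 14 + 8 + 16 + 22 + 4 = 98

98


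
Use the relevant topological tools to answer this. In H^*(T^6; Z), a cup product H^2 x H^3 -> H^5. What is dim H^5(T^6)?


Cup product: H^p x H^q -> H^{p+q}; here p+q = 2+3 = 5.
rank H^k(T^n) = C(n,k).
C(6,5) = 6

6


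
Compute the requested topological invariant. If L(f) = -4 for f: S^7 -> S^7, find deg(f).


L(f) = 1 + (-1)^7 deg(f) on S^7.
-4 = 1 + (-1)^7 * deg(f)
(-1)^7 * deg(f) = -5
deg(f) = 5

5


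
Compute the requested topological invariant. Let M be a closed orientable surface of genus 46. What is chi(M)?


For a closed orientable surface of genus g: chi = 2 - 2g.
Here g = 46.
chi = 2 - 2*46 = 2 - 92 = -90

-90


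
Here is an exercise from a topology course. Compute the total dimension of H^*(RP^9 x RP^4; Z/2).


dim H^*(RP^n; Z/2) = n+1 (one Z/2 in each degree 0..n).
Total Betti number is multiplicative.
Total = (9+1) * (4+1) = 10 * 5 = 50

50


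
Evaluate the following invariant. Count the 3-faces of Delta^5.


Delta^5 has 5+1 vertices. A 3-face is a choice of 3+1 vertices.
f_3 = C(5+1, 3+1) = C(6,4) = 15

15


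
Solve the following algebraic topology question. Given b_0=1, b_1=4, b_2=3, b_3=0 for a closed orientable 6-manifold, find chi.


By Poincare duality b_k = b_{6-k}, so full Betti numbers: b_0=1, b_1=4, b_2=3, b_3=0, b_4=3, b_5=4, b_6=1.
chi = sum (-1)^k b_k = 0

0


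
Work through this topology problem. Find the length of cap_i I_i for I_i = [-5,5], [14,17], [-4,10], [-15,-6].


Intersection = [max(a_i), min(b_i)] = [14, -6].
Since 14 > -6, the intersection is empty.
Length = 0

0


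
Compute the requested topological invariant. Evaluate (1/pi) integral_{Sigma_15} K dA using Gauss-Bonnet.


Gauss-Bonnet: integral K dA = 2*pi*chi(M).
chi(Sigma_15) = 2 - 2*15 = -28.
(integral K dA)/pi = 2*chi = 2*(-28) = -56

-56


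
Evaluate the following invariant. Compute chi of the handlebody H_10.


A genus-g handlebody deformation retracts to a wedge of g circles.
chi(vee_g S^1) = 1 - g.
chi(H_10) = 1 - 10 = -9

-9


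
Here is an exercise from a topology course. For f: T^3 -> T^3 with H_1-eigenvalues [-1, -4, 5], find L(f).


For a torus self-map: L(f) = det(I - A) where A acts on H_1.
L(f) = (1--1) * (1--4) * (1-5) = 2 * 5 * -4 = -40

-40


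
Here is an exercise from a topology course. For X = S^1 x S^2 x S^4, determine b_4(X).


Each S^d has Poincare polynomial 1 + t^d.
The product S^1 x S^2 x S^4 has Poincare polynomial prod(1+t^d_i).
Expanding: b_0=1, b_1=1, b_2=1, b_3=1, b_4=1, b_5=1, b_6=1, b_7=1.
b_4 = 1

1


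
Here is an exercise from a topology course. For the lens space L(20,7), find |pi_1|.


pi_1(L(p,q)) = Z/pZ for any q coprime to p.
|pi_1(L(20,7))| = 20

20


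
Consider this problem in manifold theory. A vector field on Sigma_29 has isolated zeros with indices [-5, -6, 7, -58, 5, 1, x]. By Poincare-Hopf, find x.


Poincare-Hopf: sum of indices = chi(M).
chi(Sigma_29) = 2 - 2*29 = -56.
Sum of known indices = -56.
x = chi - (sum known) = -56 - (-56) = 0

0


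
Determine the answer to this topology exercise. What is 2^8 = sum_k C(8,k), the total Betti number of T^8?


b_k(T^8) = C(8,k), so the sum over k is sum_k C(8,k) = 2^8.
Total = 2^8 = 256

256


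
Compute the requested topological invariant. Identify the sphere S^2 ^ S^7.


S^m ^ S^n = S^{m+n}.
k = 2 + 7 = 9

9


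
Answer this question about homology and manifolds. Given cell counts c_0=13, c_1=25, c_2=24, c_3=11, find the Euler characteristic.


chi = sum_k (-1)^k c_k.
= (-1)^0*13 + (-1)^1*25 + (-1)^2*24 + (-1)^3*11
= (13) + (-25) + (24) + (-11)
= 1

1


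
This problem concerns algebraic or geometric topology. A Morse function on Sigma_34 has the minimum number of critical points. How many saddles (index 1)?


A perfect Morse function has m_k = b_k.
For Sigma_34: b_0=1, b_1=2g=68, b_2=1.
Saddles m_1 = 2g = 68

68


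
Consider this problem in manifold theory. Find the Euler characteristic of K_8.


K_8: V = 8, E = C(8,2) = 28.
chi = V - E = 8 - 28 = -20

-20


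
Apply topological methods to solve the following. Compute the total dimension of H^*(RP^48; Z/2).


H^k(RP^48; Z/2) = Z/2 for each 0 <= k <= 48.
Total dimension = 48 + 1 = 49

49


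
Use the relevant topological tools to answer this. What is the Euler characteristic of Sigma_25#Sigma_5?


chi(Sigma_25) = 2 - 2*25 = -48
chi(Sigma_5) = 2 - 2*5 = -8
For surfaces: chi(A#B) = chi(A) + chi(B) - 2.
chi = -48 + -8 - 2 = -58

-58


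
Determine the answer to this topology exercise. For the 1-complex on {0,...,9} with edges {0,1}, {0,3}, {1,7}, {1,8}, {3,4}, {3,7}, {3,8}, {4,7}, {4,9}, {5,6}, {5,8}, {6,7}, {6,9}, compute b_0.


Run DFS/union-find over 10 vertices.
V = 10, E = 13.
Number of components = 2

2


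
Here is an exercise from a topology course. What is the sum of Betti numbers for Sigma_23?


For Sigma_23: b_0 = 1, b_1 = 2g = 46, b_2 = 1.
Total = 1 + 46 + 1 = 48

48


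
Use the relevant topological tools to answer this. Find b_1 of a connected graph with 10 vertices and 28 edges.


For a connected graph: rank(pi_1) = b_1 = E - V + 1 = 1 - chi.
chi = V - E = 10 - 28 = -18.
rank = 1 - (-18) = 28 - 10 + 1 = 19

19


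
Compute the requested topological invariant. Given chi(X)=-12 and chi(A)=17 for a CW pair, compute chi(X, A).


Relative Euler characteristic: chi(X, A) = chi(X) - chi(A).
= -12 - (17) = -29

-29


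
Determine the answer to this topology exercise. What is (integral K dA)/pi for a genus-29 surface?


Gauss-Bonnet: integral K dA = 2*pi*chi(M).
chi(Sigma_29) = 2 - 2*29 = -56.
(integral K dA)/pi = 2*chi = 2*(-56) = -112

-112


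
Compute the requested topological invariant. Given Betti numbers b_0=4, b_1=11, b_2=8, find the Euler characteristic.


chi = sum_k (-1)^k b_k.
= (4) + (-11) + (8)
= 1

1


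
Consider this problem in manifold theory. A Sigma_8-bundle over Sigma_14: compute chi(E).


For a fiber bundle F -> E -> B (with CW structure): chi(E) = chi(B) * chi(F).
chi(Sigma_14) = -26, chi(Sigma_8) = -14.
chi(E) = (-26) * (-14) = 364

364


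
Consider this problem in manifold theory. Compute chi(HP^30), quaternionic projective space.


HP^30 has one cell in each dimension 0, 4, ..., 4*30 (30+1 cells, all even-dim).
chi = 30 + 1 = 31

31


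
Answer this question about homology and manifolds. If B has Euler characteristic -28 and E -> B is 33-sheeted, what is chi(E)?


For a finite covering: chi(E) = (number of sheets) * chi(B).
chi(E) = 33 * (-28) = -924

-924


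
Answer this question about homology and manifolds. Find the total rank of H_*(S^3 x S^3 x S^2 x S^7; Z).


Total Betti number is multiplicative under products.
Each S^d (d>=1) has total Betti number 2.
There are 4 sphere factors.
Total = 2^4 = 16

16


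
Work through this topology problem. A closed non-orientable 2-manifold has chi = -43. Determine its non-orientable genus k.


chi = 2 - k for closed non-orientable surfaces with k crosscaps.
-43 = 2 - k
k = 2 - (-43) = 45

45


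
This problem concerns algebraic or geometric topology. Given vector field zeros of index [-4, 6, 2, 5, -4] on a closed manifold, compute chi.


Poincare-Hopf: chi(M) = sum of indices of zeros.
chi = (-4) + (6) + (2) + (5) + (-4) = 5

5


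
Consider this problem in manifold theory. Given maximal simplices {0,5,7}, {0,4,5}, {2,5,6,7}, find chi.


Enumerate all faces; f-vector: f_0=6, f_1=10, f_2=6, f_3=1.
chi = sum (-1)^k f_k = 1

1


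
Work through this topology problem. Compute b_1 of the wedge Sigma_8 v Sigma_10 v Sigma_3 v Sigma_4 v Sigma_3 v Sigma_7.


For a wedge X v Y: reduced H_k(X v Y) = H_k(X) + H_k(Y).
Each Sigma_g contributes b_1 = 2g.
b_1 = 16 + 20 + 6 + 8 + 6 + 14 = 70

70


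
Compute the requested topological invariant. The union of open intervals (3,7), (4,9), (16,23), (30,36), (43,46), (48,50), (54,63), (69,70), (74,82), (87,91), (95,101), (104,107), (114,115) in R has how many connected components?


Sort and merge overlapping open intervals.
Merged: (3,9), (16,23), (30,36), (43,46), (48,50), (54,63), (69,70), (74,82), (87,91), (95,101), (104,107), (114,115).
Number of components = 12

12


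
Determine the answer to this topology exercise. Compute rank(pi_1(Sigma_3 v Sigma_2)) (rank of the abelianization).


For a wedge: H_1(A v B) = H_1(A) + H_1(B).
b_1(Sigma_3) = 6, b_1(Sigma_2) = 4.
b_1 = 6 + 4 = 10

10


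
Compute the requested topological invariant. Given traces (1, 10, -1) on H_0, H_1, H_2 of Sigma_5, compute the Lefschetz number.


L(f) = tr(f_0*) - tr(f_1*) + tr(f_2*).
= 1 - (10) + (-1)
= -10

-10


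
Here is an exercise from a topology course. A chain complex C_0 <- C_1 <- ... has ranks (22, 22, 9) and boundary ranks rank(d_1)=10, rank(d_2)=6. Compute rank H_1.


rank H_k = rank(ker d_k) - rank(im d_{k+1}).
rank(ker d_1) = rank(C_1) - rank(d_1) = 22 - 10 = 12.
rank(im d_{1+1}) = 6.
rank H_1 = 12 - 6 = 6

6


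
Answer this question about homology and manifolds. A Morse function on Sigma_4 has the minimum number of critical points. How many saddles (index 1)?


A perfect Morse function has m_k = b_k.
For Sigma_4: b_0=1, b_1=2g=8, b_2=1.
Saddles m_1 = 2g = 8

8


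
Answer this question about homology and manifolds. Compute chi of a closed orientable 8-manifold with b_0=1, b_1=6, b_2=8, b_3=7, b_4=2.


By Poincare duality b_k = b_{8-k}, so full Betti numbers: b_0=1, b_1=6, b_2=8, b_3=7, b_4=2, b_5=7, b_6=8, b_7=6, b_8=1.
chi = sum (-1)^k b_k = -6

-6


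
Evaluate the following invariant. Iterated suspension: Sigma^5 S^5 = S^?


Each suspension raises dimension by 1: Sigma S^n = S^{n+1}.
Sigma^5 S^5 = S^{5+5} = S^10

10


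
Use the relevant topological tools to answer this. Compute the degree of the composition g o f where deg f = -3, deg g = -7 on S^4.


Degree is multiplicative under composition: deg(g o f) = deg(g) * deg(f).
= -7 * -3 = 21

21


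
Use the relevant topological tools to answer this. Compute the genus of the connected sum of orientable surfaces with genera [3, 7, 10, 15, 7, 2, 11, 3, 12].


Genus is additive under connected sum of orientable surfaces.
g = 3 + 7 + 10 + 15 + 7 + 2 + 11 + 3 + 12 = 70

70


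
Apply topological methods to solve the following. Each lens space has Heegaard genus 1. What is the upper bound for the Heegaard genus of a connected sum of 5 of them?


Heegaard genus satisfies g(A#B) <= g(A) + g(B).
Each lens space has g = 1.
Upper bound: 5 * 1 = 5

5


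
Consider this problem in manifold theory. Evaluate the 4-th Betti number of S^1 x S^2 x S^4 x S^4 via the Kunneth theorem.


Each S^d has Poincare polynomial 1 + t^d.
The product S^1 x S^2 x S^4 x S^4 has Poincare polynomial prod(1+t^d_i).
Expanding: b_0=1, b_1=1, b_2=1, b_3=1, b_4=2, b_5=2, b_6=2, b_7=2, b_8=1, b_9=1, b_10=1, b_11=1.
b_4 = 2

2


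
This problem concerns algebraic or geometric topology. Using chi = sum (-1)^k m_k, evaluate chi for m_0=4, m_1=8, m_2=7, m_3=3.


Morse theory: chi(M) = sum_k (-1)^k m_k where m_k = #(index-k critical points).
= (4) + (-8) + (7) + (-3) = 0

0


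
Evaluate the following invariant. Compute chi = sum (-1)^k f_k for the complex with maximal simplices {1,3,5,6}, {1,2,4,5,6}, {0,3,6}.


Enumerate all faces; f-vector: f_0=7, f_1=15, f_2=14, f_3=6, f_4=1.
chi = sum (-1)^k f_k = 1

1


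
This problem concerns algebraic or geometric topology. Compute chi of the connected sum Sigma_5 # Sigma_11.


chi(Sigma_5) = 2 - 2*5 = -8
chi(Sigma_11) = 2 - 2*11 = -20
For surfaces: chi(A#B) = chi(A) + chi(B) - 2.
chi = -8 + -20 - 2 = -30

-30


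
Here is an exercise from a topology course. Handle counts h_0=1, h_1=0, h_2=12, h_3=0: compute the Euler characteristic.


Handles of index k contribute (-1)^k to chi (same as CW cells).
chi = (1) + (0) + (12) + (0) = 13

13


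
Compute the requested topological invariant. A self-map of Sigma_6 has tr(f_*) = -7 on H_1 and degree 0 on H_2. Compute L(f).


L(f) = tr(f_0*) - tr(f_1*) + tr(f_2*).
= 1 - (-7) + (0)
= 8

8


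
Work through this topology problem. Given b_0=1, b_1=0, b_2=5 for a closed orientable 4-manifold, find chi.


By Poincare duality b_k = b_{4-k}, so full Betti numbers: b_0=1, b_1=0, b_2=5, b_3=0, b_4=1.
chi = sum (-1)^k b_k = 7

7


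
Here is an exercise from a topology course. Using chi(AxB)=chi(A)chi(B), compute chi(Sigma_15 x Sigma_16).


chi(Sigma_15) = 2 - 2*15 = -28
chi(Sigma_16) = 2 - 2*16 = -30
chi(product) = (-28) * (-30) = 840

840


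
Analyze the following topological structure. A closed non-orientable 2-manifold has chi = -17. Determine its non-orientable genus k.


chi = 2 - k for closed non-orientable surfaces with k crosscaps.
-17 = 2 - k
k = 2 - (-17) = 19

19


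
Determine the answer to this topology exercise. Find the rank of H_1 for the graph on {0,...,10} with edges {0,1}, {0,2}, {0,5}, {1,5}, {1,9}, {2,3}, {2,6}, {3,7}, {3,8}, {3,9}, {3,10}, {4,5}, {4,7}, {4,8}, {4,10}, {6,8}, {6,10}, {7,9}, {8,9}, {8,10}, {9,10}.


b_1 = E - V + (number of components).
E = 21, V = 11, components = 1.
b_1 = 21 - 11 + 1 = 11

11


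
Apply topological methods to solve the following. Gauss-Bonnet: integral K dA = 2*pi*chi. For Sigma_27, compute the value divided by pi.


Gauss-Bonnet: integral K dA = 2*pi*chi(M).
chi(Sigma_27) = 2 - 2*27 = -52.
(integral K dA)/pi = 2*chi = 2*(-52) = -104

-104


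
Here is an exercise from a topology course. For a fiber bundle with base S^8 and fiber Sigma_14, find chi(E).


chi(S^8) = 2 (n even), chi(Sigma_14) = 2 - 2*14 = -26.
chi(E) = 2 * (-26) = -52

-52


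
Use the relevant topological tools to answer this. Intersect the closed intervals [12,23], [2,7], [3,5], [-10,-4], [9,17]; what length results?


Intersection = [max(a_i), min(b_i)] = [12, -4].
Since 12 > -4, the intersection is empty.
Length = 0

0


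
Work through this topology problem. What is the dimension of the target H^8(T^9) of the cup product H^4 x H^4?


Cup product: H^p x H^q -> H^{p+q}; here p+q = 4+4 = 8.
rank H^k(T^n) = C(n,k).
C(9,8) = 9

9


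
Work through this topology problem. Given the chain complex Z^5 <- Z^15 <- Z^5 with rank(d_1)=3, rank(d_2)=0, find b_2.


rank H_k = rank(ker d_k) - rank(im d_{k+1}).
rank(ker d_2) = rank(C_2) - rank(d_2) = 5 - 0 = 5.
rank(im d_{2+1}) = 0.
rank H_2 = 5 - 0 = 5

5


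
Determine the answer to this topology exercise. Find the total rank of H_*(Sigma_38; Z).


For Sigma_38: b_0 = 1, b_1 = 2g = 76, b_2 = 1.
Total = 1 + 76 + 1 = 78

78


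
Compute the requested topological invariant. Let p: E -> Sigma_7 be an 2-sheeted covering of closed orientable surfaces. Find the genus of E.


For an n-sheeted cover: chi(E) = n * chi(B).
chi(Sigma_7) = 2 - 2*7 = -12.
chi(E) = 2 * (-12) = -24.
genus(E) = (2 - chi(E))/2 = (2 - (-24))/2 = 26/2 = 13

13


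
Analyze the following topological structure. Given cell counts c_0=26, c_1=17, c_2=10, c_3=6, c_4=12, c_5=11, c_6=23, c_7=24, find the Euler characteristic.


chi = sum_k (-1)^k c_k.
= (-1)^0*26 + (-1)^1*17 + (-1)^2*10 + (-1)^3*6 + (-1)^4*12 + (-1)^5*11 + (-1)^6*23 + (-1)^7*24
= (26) + (-17) + (10) + (-6) + (12) + (-11) + (23) + (-24)
= 13

13


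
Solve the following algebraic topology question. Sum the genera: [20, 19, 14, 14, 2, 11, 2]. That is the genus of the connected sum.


Genus is additive under connected sum of orientable surfaces.
g = 20 + 19 + 14 + 14 + 2 + 11 + 2 = 82

82


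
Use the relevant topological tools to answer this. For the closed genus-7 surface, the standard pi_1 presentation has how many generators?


Standard presentation: pi_1(Sigma_g) = <a_1,b_1,...,a_g,b_g | [a_1,b_1]...[a_g,b_g] = 1>.
Number of generators = 2g = 2*7 = 14

14


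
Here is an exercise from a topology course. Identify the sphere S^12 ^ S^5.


S^m ^ S^n = S^{m+n}.
k = 12 + 5 = 17

17


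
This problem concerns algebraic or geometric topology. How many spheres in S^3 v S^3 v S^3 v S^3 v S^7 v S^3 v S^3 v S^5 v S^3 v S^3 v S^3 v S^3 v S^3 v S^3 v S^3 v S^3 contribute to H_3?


For a wedge of spheres, H_k (k>0) is free on one generator per sphere of dimension k.
Spheres of dimension 3: count = 14.
b_3 = 14

14


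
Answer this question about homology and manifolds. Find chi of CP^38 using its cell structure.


CP^38 has one cell in each even dimension 0, 2, ..., 2*38 (38+1 cells total).
All cells are even-dimensional, so chi = number of cells.
chi = 38 + 1 = 39

39


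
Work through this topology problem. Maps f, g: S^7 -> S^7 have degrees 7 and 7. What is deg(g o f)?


Degree is multiplicative under composition: deg(g o f) = deg(g) * deg(f).
= 7 * 7 = 49

49


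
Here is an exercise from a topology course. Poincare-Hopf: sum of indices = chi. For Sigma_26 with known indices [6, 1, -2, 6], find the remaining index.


Poincare-Hopf: sum of indices = chi(M).
chi(Sigma_26) = 2 - 2*26 = -50.
Sum of known indices = 11.
x = chi - (sum known) = -50 - (11) = -61

-61


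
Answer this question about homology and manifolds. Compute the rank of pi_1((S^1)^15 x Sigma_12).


pi_1(A x B) = pi_1(A) x pi_1(B); rank of abelianization = b_1.
b_1(T^15) = 15, b_1(Sigma_12) = 2*12 = 24.
b_1(product) = 15 + 24 = 39

39


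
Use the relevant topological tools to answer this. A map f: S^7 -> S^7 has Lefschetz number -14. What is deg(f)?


L(f) = 1 + (-1)^7 deg(f) on S^7.
-14 = 1 + (-1)^7 * deg(f)
(-1)^7 * deg(f) = -15
deg(f) = 15

15


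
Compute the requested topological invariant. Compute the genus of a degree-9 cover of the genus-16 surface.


For an n-sheeted cover: chi(E) = n * chi(B).
chi(Sigma_16) = 2 - 2*16 = -30.
chi(E) = 9 * (-30) = -270.
genus(E) = (2 - chi(E))/2 = (2 - (-270))/2 = 272/2 = 136

136


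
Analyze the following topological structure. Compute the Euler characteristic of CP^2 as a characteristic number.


For any closed oriented manifold, <e(TM),[M]> = chi(M).
chi(CP^2) = 2+1 = 3

3


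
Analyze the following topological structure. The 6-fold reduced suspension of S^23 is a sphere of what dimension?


Each suspension raises dimension by 1: Sigma S^n = S^{n+1}.
Sigma^6 S^23 = S^{23+6} = S^29

29


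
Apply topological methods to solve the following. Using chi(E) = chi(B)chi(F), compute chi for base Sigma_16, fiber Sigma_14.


For a fiber bundle F -> E -> B (with CW structure): chi(E) = chi(B) * chi(F).
chi(Sigma_16) = -30, chi(Sigma_14) = -26.
chi(E) = (-30) * (-26) = 780

780


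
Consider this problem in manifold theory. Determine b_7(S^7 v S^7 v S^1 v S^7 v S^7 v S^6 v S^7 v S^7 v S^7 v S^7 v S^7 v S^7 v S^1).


For a wedge of spheres, H_k (k>0) is free on one generator per sphere of dimension k.
Spheres of dimension 7: count = 10.
b_7 = 10

10


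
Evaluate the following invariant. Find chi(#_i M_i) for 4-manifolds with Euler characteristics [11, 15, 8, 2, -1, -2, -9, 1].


For n-manifolds: chi(A#B) = chi(A) + chi(B) - chi(S^4).
chi(S^4) = 1 + (-1)^4 = 2.
chi(#) = (sum chi_i) - (8-1)*chi(S^4) = 25 - 7*2 = 11

11


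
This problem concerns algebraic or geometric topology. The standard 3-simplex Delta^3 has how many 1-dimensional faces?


Delta^3 has 3+1 vertices. A 1-face is a choice of 1+1 vertices.
f_1 = C(3+1, 1+1) = C(4,2) = 6

6


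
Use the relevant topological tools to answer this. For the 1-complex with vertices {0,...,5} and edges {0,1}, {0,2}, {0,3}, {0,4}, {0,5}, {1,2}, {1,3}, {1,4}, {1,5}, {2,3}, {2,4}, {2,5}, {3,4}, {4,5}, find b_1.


b_1 = E - V + (number of components).
E = 14, V = 6, components = 1.
b_1 = 14 - 6 + 1 = 9

9


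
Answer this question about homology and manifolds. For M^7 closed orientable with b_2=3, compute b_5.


Poincare duality for closed orientable n-manifolds: b_k = b_{n-k}.
Here n = 7, so b_5 = b_2 = 3

3


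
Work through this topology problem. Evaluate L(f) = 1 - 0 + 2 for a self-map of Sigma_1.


L(f) = tr(f_0*) - tr(f_1*) + tr(f_2*).
= 1 - (0) + (2)
= 3

3


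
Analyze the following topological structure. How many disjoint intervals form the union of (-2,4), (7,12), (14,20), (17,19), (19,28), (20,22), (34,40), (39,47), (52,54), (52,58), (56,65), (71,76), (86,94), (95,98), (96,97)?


Sort and merge overlapping open intervals.
Merged: (-2,4), (7,12), (14,28), (34,47), (52,65), (71,76), (86,94), (95,98).
Number of components = 8

8


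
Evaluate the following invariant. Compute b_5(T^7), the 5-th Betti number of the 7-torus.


By the Kunneth formula, b_k(T^n) = C(n,k).
b_5(T^7) = C(7,5).
C(7,5) = 7!/(5!*2!) = 21

21


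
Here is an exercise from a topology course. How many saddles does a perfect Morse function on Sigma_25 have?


A perfect Morse function has m_k = b_k.
For Sigma_25: b_0=1, b_1=2g=50, b_2=1.
Saddles m_1 = 2g = 50

50


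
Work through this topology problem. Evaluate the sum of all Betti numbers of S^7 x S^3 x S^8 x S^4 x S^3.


Total Betti number is multiplicative under products.
Each S^d (d>=1) has total Betti number 2.
There are 5 sphere factors.
Total = 2^5 = 32

32


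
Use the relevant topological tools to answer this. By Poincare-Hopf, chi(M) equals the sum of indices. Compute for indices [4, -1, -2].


Poincare-Hopf: chi(M) = sum of indices of zeros.
chi = (4) + (-1) + (-2) = 1

1


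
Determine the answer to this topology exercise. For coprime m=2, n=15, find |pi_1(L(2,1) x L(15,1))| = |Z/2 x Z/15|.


pi_1(X x Y) = pi_1(X) x pi_1(Y).
pi_1(L(2,1)) = Z/2, pi_1(L(15,1)) = Z/15.
|Z/2 x Z/15| = 2 * 15 = 30

30


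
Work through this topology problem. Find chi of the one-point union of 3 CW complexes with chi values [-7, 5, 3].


chi(A v B) = chi(A) + chi(B) - 1 (one point identified).
For 3 spaces: chi = (sum chi_i) - (3 - 1).
sum = 1; chi = 1 - 2 = -1

-1


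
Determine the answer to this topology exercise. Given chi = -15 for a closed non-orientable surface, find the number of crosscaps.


chi = 2 - k for closed non-orientable surfaces with k crosscaps.
-15 = 2 - k
k = 2 - (-15) = 17

17


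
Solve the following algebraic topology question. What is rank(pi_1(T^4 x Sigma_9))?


pi_1(A x B) = pi_1(A) x pi_1(B); rank of abelianization = b_1.
b_1(T^4) = 4, b_1(Sigma_9) = 2*9 = 18.
b_1(product) = 4 + 18 = 22

22


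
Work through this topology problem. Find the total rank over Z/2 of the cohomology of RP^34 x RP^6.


dim H^*(RP^n; Z/2) = n+1 (one Z/2 in each degree 0..n).
Total Betti number is multiplicative.
Total = (34+1) * (6+1) = 35 * 7 = 245

245


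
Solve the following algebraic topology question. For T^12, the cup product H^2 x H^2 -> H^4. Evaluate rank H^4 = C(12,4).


Cup product: H^p x H^q -> H^{p+q}; here p+q = 2+2 = 4.
rank H^k(T^n) = C(n,k).
C(12,4) = 495

495


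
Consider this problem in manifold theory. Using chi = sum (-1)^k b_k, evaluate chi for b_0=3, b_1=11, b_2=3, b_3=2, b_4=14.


chi = sum_k (-1)^k b_k.
= (3) + (-11) + (3) + (-2) + (14)
= 7

7


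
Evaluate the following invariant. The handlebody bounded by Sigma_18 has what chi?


A genus-g handlebody deformation retracts to a wedge of g circles.
chi(vee_g S^1) = 1 - g.
chi(H_18) = 1 - 18 = -17

-17


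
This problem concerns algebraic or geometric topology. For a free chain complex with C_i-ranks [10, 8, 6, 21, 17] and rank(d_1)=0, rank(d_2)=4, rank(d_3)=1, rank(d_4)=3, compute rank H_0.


rank H_k = rank(ker d_k) - rank(im d_{k+1}).
rank(ker d_0) = rank(C_0) - rank(d_0) = 10 - 0 = 10.
rank(im d_{0+1}) = 0.
rank H_0 = 10 - 0 = 10

10


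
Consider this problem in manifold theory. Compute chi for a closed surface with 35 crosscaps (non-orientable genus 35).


For a non-orientable closed surface with k crosscaps: chi = 2 - k.
Here k = 35.
chi = 2 - 35 = -33

-33


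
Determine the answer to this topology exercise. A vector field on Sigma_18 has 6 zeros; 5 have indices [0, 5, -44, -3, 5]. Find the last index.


Poincare-Hopf: sum of indices = chi(M).
chi(Sigma_18) = 2 - 2*18 = -34.
Sum of known indices = -37.
x = chi - (sum known) = -34 - (-37) = 3

3


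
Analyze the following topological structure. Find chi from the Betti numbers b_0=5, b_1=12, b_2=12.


chi = sum_k (-1)^k b_k.
= (5) + (-12) + (12)
= 5

5


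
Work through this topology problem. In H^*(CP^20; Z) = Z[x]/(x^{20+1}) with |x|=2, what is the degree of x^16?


|x| = 2 in H^*(CP^n).
|x^16| = 16 * |x| = 16 * 2 = 32

32


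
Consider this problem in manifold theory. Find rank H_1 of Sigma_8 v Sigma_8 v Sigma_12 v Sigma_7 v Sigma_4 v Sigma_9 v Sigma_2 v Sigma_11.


For a wedge X v Y: reduced H_k(X v Y) = H_k(X) + H_k(Y).
Each Sigma_g contributes b_1 = 2g.
b_1 = 16 + 16 + 24 + 14 + 8 + 18 + 4 + 22 = 122

122


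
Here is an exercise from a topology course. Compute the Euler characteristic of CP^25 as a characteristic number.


For any closed oriented manifold, <e(TM),[M]> = chi(M).
chi(CP^25) = 25+1 = 26

26


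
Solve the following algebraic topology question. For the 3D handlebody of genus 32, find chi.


A genus-g handlebody deformation retracts to a wedge of g circles.
chi(vee_g S^1) = 1 - g.
chi(H_32) = 1 - 32 = -31

-31


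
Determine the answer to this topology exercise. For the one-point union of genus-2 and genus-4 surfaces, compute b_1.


For a wedge: H_1(A v B) = H_1(A) + H_1(B).
b_1(Sigma_2) = 4, b_1(Sigma_4) = 8.
b_1 = 4 + 8 = 12

12


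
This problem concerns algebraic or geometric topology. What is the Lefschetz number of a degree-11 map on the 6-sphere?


On S^6: L(f) = tr(f_0*) + (-1)^6 tr(f_6*) = 1 + (-1)^6 * deg(f).
L(f) = 1 + (-1)^6 * 11 = 1 + 11 = 12

12


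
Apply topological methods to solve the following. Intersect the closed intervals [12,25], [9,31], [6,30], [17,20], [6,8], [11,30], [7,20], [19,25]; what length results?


Intersection = [max(a_i), min(b_i)] = [19, 8].
Since 19 > 8, the intersection is empty.
Length = 0

0


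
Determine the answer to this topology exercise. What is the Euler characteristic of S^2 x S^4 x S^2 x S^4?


chi is multiplicative: chi(X x Y) = chi(X) chi(Y).
Each even-dim sphere has chi = 2. There are 4 factors.
chi = 2^4 = 16

16


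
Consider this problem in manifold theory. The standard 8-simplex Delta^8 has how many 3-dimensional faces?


Delta^8 has 8+1 vertices. A 3-face is a choice of 3+1 vertices.
f_3 = C(8+1, 3+1) = C(9,4) = 126

126


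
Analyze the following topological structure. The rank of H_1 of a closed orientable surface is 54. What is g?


For a closed orientable surface: b_1 = 2g.
54 = 2g
g = 54 / 2 = 27

27


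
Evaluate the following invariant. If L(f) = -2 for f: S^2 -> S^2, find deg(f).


L(f) = 1 + (-1)^2 deg(f) on S^2.
-2 = 1 + (-1)^2 * deg(f)
(-1)^2 * deg(f) = -3
deg(f) = -3

-3


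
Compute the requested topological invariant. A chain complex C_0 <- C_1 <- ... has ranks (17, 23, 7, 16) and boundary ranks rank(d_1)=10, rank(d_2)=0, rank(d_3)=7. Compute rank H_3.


rank H_k = rank(ker d_k) - rank(im d_{k+1}).
rank(ker d_3) = rank(C_3) - rank(d_3) = 16 - 7 = 9.
rank(im d_{3+1}) = 0.
rank H_3 = 9 - 0 = 9

9


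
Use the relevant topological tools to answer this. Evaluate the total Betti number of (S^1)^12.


b_k(T^12) = C(12,k), so the sum over k is sum_k C(12,k) = 2^12.
Total = 2^12 = 4096

4096


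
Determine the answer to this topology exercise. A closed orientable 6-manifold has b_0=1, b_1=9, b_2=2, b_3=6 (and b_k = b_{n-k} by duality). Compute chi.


By Poincare duality b_k = b_{6-k}, so full Betti numbers: b_0=1, b_1=9, b_2=2, b_3=6, b_4=2, b_5=9, b_6=1.
chi = sum (-1)^k b_k = -18

-18


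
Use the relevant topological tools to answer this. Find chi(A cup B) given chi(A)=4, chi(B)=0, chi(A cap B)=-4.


chi(A cup B) = chi(A) + chi(B) - chi(A cap B)
= 4 + (0) - (-4)
= 8

8


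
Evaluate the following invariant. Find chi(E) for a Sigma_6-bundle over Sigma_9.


For a fiber bundle F -> E -> B (with CW structure): chi(E) = chi(B) * chi(F).
chi(Sigma_9) = -16, chi(Sigma_6) = -10.
chi(E) = (-16) * (-10) = 160

160


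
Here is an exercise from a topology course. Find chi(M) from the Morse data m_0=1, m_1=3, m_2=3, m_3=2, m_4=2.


Morse theory: chi(M) = sum_k (-1)^k m_k where m_k = #(index-k critical points).
= (1) + (-3) + (3) + (-2) + (2) = 1

1


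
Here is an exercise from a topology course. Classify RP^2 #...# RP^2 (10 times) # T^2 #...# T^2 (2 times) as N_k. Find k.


Since a >= 1, the sum is non-orientable; each T^2 can be replaced by RP^2 # RP^2 (since T^2#RP^2 = 3RP^2).
Total crosscaps k = 10 + 2*2 = 14.
Check via chi: chi = 10*1 + 2*0 - (10+2-1)*2 = -12 = 2 - k = -12. Consistent.

14


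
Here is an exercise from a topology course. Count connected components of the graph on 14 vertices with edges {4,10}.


Run DFS/union-find over 14 vertices.
V = 14, E = 1.
Number of components = 13

13


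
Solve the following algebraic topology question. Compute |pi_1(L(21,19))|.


pi_1(L(p,q)) = Z/pZ for any q coprime to p.
|pi_1(L(21,19))| = 21

21


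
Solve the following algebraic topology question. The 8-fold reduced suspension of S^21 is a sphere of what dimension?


Each suspension raises dimension by 1: Sigma S^n = S^{n+1}.
Sigma^8 S^21 = S^{21+8} = S^29

29


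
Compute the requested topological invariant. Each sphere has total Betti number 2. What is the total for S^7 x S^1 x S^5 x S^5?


Total Betti number is multiplicative under products.
Each S^d (d>=1) has total Betti number 2.
There are 4 sphere factors.
Total = 2^4 = 16

16


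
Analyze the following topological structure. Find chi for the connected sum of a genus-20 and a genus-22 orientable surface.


chi(Sigma_20) = 2 - 2*20 = -38
chi(Sigma_22) = 2 - 2*22 = -42
For surfaces: chi(A#B) = chi(A) + chi(B) - 2.
chi = -38 + -42 - 2 = -82

-82


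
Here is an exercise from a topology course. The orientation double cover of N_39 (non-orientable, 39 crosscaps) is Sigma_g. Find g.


chi(N_39) = 2 - 39 = -37.
Double cover: chi(Sigma_g) = 2 * chi(N_39) = 2*(-37) = -74.
2 - 2g = -74, so g = (2 - (-74))/2 = 76/2 = 38

38


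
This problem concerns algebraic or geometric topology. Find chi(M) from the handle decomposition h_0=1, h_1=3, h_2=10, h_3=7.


Handles of index k contribute (-1)^k to chi (same as CW cells).
chi = (1) + (-3) + (10) + (-7) = 1

1


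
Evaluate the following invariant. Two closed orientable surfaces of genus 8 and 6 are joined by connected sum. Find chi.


chi(Sigma_8) = 2 - 2*8 = -14
chi(Sigma_6) = 2 - 2*6 = -10
For surfaces: chi(A#B) = chi(A) + chi(B) - 2.
chi = -14 + -10 - 2 = -26

-26


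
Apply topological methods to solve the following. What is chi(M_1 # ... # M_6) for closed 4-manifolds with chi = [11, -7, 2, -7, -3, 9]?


For n-manifolds: chi(A#B) = chi(A) + chi(B) - chi(S^4).
chi(S^4) = 1 + (-1)^4 = 2.
chi(#) = (sum chi_i) - (6-1)*chi(S^4) = 5 - 5*2 = -5

-5


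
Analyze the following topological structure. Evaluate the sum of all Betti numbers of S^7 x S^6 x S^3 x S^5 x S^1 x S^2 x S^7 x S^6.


Total Betti number is multiplicative under products.
Each S^d (d>=1) has total Betti number 2.
There are 8 sphere factors.
Total = 2^8 = 256

256


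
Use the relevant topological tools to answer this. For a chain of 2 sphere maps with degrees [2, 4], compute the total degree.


Degree is multiplicative: deg(composition) = product of degrees.
= (2) * (4) = 8

8


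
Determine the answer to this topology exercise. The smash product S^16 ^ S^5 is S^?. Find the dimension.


S^m ^ S^n = S^{m+n}.
k = 16 + 5 = 21

21


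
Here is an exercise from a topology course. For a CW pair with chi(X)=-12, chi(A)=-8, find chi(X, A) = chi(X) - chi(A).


Relative Euler characteristic: chi(X, A) = chi(X) - chi(A).
= -12 - (-8) = -4

-4


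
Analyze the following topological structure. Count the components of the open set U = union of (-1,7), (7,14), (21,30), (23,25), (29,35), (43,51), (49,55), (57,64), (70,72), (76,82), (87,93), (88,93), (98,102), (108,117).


Sort and merge overlapping open intervals.
Merged: (-1,7), (7,14), (21,35), (43,55), (57,64), (70,72), (76,82), (87,93), (98,102), (108,117).
Number of components = 10

10


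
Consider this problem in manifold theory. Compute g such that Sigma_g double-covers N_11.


chi(N_11) = 2 - 11 = -9.
Double cover: chi(Sigma_g) = 2 * chi(N_11) = 2*(-9) = -18.
2 - 2g = -18, so g = (2 - (-18))/2 = 20/2 = 10

10


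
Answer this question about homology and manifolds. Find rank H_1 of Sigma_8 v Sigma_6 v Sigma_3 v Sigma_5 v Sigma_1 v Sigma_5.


For a wedge X v Y: reduced H_k(X v Y) = H_k(X) + H_k(Y).
Each Sigma_g contributes b_1 = 2g.
b_1 = 16 + 12 + 6 + 10 + 2 + 10 = 56

56


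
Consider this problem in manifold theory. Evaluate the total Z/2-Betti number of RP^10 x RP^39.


dim H^*(RP^n; Z/2) = n+1 (one Z/2 in each degree 0..n).
Total Betti number is multiplicative.
Total = (10+1) * (39+1) = 11 * 40 = 440

440


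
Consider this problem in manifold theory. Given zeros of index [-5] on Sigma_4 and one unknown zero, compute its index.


Poincare-Hopf: sum of indices = chi(M).
chi(Sigma_4) = 2 - 2*4 = -6.
Sum of known indices = -5.
x = chi - (sum known) = -6 - (-5) = -1

-1


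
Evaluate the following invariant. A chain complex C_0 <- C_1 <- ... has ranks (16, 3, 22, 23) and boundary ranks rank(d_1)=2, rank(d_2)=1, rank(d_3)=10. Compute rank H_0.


rank H_k = rank(ker d_k) - rank(im d_{k+1}).
rank(ker d_0) = rank(C_0) - rank(d_0) = 16 - 0 = 16.
rank(im d_{0+1}) = 2.
rank H_0 = 16 - 2 = 14

14


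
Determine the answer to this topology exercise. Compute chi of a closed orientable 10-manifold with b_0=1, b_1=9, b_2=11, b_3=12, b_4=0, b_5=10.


By Poincare duality b_k = b_{10-k}, so full Betti numbers: b_0=1, b_1=9, b_2=11, b_3=12, b_4=0, b_5=10, b_6=0, b_7=12, b_8=11, b_9=9, b_10=1.
chi = sum (-1)^k b_k = -28

-28


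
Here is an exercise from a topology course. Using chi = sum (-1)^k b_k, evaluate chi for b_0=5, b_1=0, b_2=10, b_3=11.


chi = sum_k (-1)^k b_k.
= (5) + (0) + (10) + (-11)
= 4

4


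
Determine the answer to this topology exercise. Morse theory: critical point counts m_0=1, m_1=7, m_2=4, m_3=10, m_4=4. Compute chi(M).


Morse theory: chi(M) = sum_k (-1)^k m_k where m_k = #(index-k critical points).
= (1) + (-7) + (4) + (-10) + (4) = -8

-8


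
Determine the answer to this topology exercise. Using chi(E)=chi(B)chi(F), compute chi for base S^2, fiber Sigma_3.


chi(S^2) = 2 (n even), chi(Sigma_3) = 2 - 2*3 = -4.
chi(E) = 2 * (-4) = -8

-8


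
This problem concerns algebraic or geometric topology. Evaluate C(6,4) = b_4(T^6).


By the Kunneth formula, b_k(T^n) = C(n,k).
b_4(T^6) = C(6,4).
C(6,4) = 6!/(4!*2!) = 15

15


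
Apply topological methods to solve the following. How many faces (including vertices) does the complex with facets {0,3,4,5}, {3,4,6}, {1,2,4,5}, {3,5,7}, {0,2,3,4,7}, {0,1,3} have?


Each maximal simplex on m vertices has 2^m - 1 nonempty faces.
Take the union (dedupe shared faces).
Total distinct faces = 58

58


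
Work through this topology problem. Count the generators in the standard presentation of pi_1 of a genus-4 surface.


Standard presentation: pi_1(Sigma_g) = <a_1,b_1,...,a_g,b_g | [a_1,b_1]...[a_g,b_g] = 1>.
Number of generators = 2g = 2*4 = 8

8


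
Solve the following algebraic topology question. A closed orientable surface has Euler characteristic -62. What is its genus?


chi = 2 - 2g for closed orientable surfaces.
-62 = 2 - 2g
2g = 2 - (-62) = 64
g = 32

32


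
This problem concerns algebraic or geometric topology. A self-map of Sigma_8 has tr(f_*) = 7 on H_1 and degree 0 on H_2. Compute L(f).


L(f) = tr(f_0*) - tr(f_1*) + tr(f_2*).
= 1 - (7) + (0)
= -6

-6


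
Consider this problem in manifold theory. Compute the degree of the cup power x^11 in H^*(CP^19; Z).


|x| = 2 in H^*(CP^n).
|x^11| = 11 * |x| = 11 * 2 = 22

22


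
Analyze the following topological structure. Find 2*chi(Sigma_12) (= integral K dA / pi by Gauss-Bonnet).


Gauss-Bonnet: integral K dA = 2*pi*chi(M).
chi(Sigma_12) = 2 - 2*12 = -22.
(integral K dA)/pi = 2*chi = 2*(-22) = -44

-44


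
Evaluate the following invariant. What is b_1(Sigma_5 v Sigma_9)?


For a wedge: H_1(A v B) = H_1(A) + H_1(B).
b_1(Sigma_5) = 10, b_1(Sigma_9) = 18.
b_1 = 10 + 18 = 28

28


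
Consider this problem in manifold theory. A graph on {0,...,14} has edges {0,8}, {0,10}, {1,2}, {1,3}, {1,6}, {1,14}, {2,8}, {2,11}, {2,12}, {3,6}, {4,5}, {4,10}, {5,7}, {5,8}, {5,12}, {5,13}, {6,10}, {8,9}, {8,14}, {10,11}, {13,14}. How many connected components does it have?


Run DFS/union-find over 15 vertices.
V = 15, E = 21.
Number of components = 1

1


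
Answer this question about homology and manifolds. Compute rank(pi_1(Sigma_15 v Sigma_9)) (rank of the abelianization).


For a wedge: H_1(A v B) = H_1(A) + H_1(B).
b_1(Sigma_15) = 30, b_1(Sigma_9) = 18.
b_1 = 30 + 18 = 48

48


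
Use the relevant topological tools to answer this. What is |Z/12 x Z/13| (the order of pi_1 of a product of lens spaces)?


pi_1(X x Y) = pi_1(X) x pi_1(Y).
pi_1(L(12,1)) = Z/12, pi_1(L(13,1)) = Z/13.
|Z/12 x Z/13| = 12 * 13 = 156

156


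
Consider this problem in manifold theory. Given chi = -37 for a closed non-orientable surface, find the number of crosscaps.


chi = 2 - k for closed non-orientable surfaces with k crosscaps.
-37 = 2 - k
k = 2 - (-37) = 39

39


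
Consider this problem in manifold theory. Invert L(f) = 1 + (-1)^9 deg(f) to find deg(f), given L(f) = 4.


L(f) = 1 + (-1)^9 deg(f) on S^9.
4 = 1 + (-1)^9 * deg(f)
(-1)^9 * deg(f) = 3
deg(f) = -3

-3
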